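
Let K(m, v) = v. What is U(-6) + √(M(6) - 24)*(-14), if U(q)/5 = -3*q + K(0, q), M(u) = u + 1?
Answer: 60 - 14*I*√17 ≈ 60.0 - 57.723*I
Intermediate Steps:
M(u) = 1 + u
U(q) = -10*q (U(q) = 5*(-3*q + q) = 5*(-2*q) = -10*q)
U(-6) + √(M(6) - 24)*(-14) = -10*(-6) + √((1 + 6) - 24)*(-14) = 60 + √(7 - 24)*(-14) = 60 + √(-17)*(-14) = 60 + (I*√17)*(-14) = 60 - 14*I*√17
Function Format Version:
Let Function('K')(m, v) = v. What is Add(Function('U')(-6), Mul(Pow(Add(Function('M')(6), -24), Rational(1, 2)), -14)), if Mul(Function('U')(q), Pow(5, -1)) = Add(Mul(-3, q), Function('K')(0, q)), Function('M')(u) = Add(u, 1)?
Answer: Add(60, Mul(-14, I, Pow(17, Rational(1, 2)))) ≈ Add(60.000, Mul(-57.723, I))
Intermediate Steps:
Function('M')(u) = Add(1, u)
Function('U')(q) = Mul(-10, q) (Function('U')(q) = Mul(5, Add(Mul(-3, q), q)) = Mul(5, Mul(-2, q)) = Mul(-10, q))
Add(Function('U')(-6), Mul(Pow(Add(Function('M')(6), -24), Rational(1, 2)), -14)) = Add(Mul(-10, -6), Mul(Pow(Add(Add(1, 6), -24), Rational(1, 2)), -14)) = Add(60, Mul(Pow(Add(7, -24), Rational(1, 2)), -14)) = Add(60, Mul(Pow(-17, Rational(1, 2)), -14)) = Add(60, Mul(Mul(I, Pow(17, Rational(1, 2))), -14)) = Add(60, Mul(-14, I, Pow(17, Rational(1, 2))))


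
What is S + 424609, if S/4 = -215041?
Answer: -435555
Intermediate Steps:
S = -860164 (S = 4*(-215041) = -860164)
S + 424609 = -860164 + 424609 = -435555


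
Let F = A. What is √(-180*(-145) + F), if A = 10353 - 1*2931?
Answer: √33522 ≈ 183.09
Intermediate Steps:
A = 7422 (A = 10353 - 2931 = 7422)
F = 7422
√(-180*(-145) + F) = √(-180*(-145) + 7422) = √(26100 + 7422) = √33522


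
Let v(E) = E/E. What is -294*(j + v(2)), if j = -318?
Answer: 93198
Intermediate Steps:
v(E) = 1
-294*(j + v(2)) = -294*(-318 + 1) = -294*(-317) = 93198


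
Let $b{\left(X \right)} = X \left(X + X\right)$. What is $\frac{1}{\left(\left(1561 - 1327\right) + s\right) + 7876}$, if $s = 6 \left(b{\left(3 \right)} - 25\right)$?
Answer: $\frac{1}{8068} \approx 0.00012395$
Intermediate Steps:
$b{\left(X \right)} = 2 X^{2}$ ($b{\left(X \right)} = X 2 X = 2 X^{2}$)
$s = -42$ ($s = 6 \left(2 \cdot 3^{2} - 25\right) = 6 \left(2 \cdot 9 - 25\right) = 6 \left(18 - 25\right) = 6 \left(-7\right) = -42$)
$\frac{1}{\left(\left(1561 - 1327\right) + s\right) + 7876} = \frac{1}{\left(\left(1561 - 1327\right) - 42\right) + 7876} = \frac{1}{\left(234 - 42\right) + 7876} = \frac{1}{192 + 7876} = \frac{1}{8068}$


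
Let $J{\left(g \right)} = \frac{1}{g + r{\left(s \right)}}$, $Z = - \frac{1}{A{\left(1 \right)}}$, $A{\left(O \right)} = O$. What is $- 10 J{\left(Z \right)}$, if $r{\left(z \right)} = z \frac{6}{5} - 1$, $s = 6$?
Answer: $- \frac{25}{13} \approx -1.9231$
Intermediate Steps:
$Z = -1$ ($Z = - 1^{-1} = \left(-1\right) 1 = -1$)
$r{\left(z \right)} = -1 + \frac{6 z}{5}$ ($r{\left(z \right)} = z 6 \cdot \frac{1}{5} - 1 = z \frac{6}{5} - 1 = \frac{6 z}{5} - 1 = -1 + \frac{6 z}{5}$)
$J{\left(g \right)} = \frac{1}{\frac{31}{5} + g}$ ($J{\left(g \right)} = \frac{1}{g + \left(-1 + \frac{6}{5} \cdot 6\right)} = \frac{1}{g + \left(-1 + \frac{36}{5}\right)} = \frac{1}{g + \frac{31}{5}} = \frac{1}{\frac{31}{5} + g}$)
$- 10 J{\left(Z \right)} = - 10 \frac{5}{31 + 5 \left(-1\right)} = - 10 \frac{5}{31 - 5} = - 10 \cdot \frac{5}{26} = - 10 \cdot 5 \cdot \frac{1}{26} = \left(-10\right) \frac{5}{26} = - \frac{25}{13}$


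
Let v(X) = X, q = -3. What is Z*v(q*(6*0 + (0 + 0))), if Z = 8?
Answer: 0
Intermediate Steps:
Z*v(q*(6*0 + (0 + 0))) = 8*(-3*(6*0 + (0 + 0))) = 8*(-3*(0 + 0)) = 8*(-3*0) = 8*0 = 0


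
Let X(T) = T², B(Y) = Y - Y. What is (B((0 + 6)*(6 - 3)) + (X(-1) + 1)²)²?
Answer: 16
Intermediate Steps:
B(Y) = 0
(B((0 + 6)*(6 - 3)) + (X(-1) + 1)²)² = (0 + ((-1)² + 1)²)² = (0 + (1 + 1)²)² = (0 + 2²)² = (0 + 4)² = 4² = 16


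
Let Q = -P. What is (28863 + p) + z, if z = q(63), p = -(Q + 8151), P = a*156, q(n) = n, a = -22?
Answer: 17343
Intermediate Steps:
P = -3432 (P = -22*156 = -3432)
Q = 3432 (Q = -1*(-3432) = 3432)
p = -11583 (p = -(3432 + 8151) = -1*11583 = -11583)
z = 63
(28863 + p) + z = (28863 - 11583) + 63 = 17280 + 63 = 17343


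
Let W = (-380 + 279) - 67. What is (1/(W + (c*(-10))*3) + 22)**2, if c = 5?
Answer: 48930025/101124 ≈ 483.86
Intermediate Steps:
W = -168 (W = -101 - 67 = -168)
(1/(W + (c*(-10))*3) + 22)**2 = (1/(-168 + (5*(-10))*3) + 22)**2 = (1/(-168 - 50*3) + 22)**2 = (1/(-168 - 150) + 22)**2 = (1/(-318) + 22)**2 = (-1/318 + 22)**2 = (6995/318)**2 = 48930025/101124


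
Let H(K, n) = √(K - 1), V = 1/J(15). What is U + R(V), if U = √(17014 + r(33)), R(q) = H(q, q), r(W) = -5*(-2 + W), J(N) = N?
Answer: √16859 + I*√210/15 ≈ 129.84 + 0.96609*I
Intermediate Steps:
r(W) = 10 - 5*W
V = 1/15 ≈ 0.066667
H(K, n) = √(-1 + K)
R(q) = √(-1 + q)
U = √16859 (U = √(17014 + (10 - 5*33)) = √(17014 + (10 - 165)) = √(17014 - 155) = √16859 ≈ 129.84)
U + R(V) = √16859 + √(-1 + 1/15) = √16859 + √(-14/15) = √16859 + I*√210/15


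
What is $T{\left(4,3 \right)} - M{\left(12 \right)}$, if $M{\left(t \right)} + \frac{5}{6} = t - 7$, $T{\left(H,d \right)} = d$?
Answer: $- \frac{7}{6} \approx -1.1667$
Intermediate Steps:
$M{\left(t \right)} = - \frac{47}{6} + t$ ($M{\left(t \right)} = - \frac{5}{6} + \left(t - 7\right) = - \frac{5}{6} + \left(-7 + t\right) = - \frac{47}{6} + t$)
$T{\left(4,3 \right)} - M{\left(12 \right)} = 3 - \left(- \frac{47}{6} + 12\right) = 3 - \frac{25}{6} = - \frac{7}{6}$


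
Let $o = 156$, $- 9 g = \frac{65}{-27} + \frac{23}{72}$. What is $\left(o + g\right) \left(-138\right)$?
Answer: $- \frac{6985445}{324} \approx -21560.0$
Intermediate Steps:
$g = \frac{451}{1944}$ ($g = - \frac{\frac{65}{-27} + \frac{23}{72}}{9} = - \frac{65 \left(- \frac{1}{27}\right) + 23 \cdot \frac{1}{72}}{9} = - \frac{- \frac{65}{27} + \frac{23}{72}}{9} = \left(- \frac{1}{9}\right) \left(- \frac{451}{216}\right) = \frac{451}{1944} \approx 0.232$)
$\left(o + g\right) \left(-138\right) = \left(156 + \frac{451}{1944}\right) \left(-138\right) = \frac{303715}{1944} \left(-138\right) = - \frac{6985445}{324}$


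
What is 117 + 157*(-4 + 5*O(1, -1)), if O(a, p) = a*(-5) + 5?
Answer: -511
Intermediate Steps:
O(a, p) = 5 - 5*a (O(a, p) = -5*a + 5 = 5 - 5*a)
117 + 157*(-4 + 5*O(1, -1)) = 117 + 157*(-4 + 5*(5 - 5*1)) = 117 + 157*(-4 + 5*(5 - 5)) = 117 + 157*(-4 + 5*0) = 117 + 157*(-4 + 0) = 117 + 157*(-4) = 117 - 628 = -511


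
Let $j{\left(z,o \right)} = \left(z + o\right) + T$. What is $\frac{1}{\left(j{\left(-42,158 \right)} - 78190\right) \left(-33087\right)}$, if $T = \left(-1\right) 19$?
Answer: $\frac{1}{2583863091} \approx 3.8702 \cdot 10^{-10}$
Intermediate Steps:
$T = -19$
$j{\left(z,o \right)} = -19 + o + z$ ($j{\left(z,o \right)} = \left(z + o\right) - 19 = \left(o + z\right) - 19 = -19 + o + z$)
$\frac{1}{\left(j{\left(-42,158 \right)} - 78190\right) \left(-33087\right)} = \frac{1}{\left(\left(-19 + 158 - 42\right) - 78190\right) \left(-33087\right)} = \frac{1}{97 - 78190} \left(- \frac{1}{33087}\right) = \frac{1}{-78093} \left(- \frac{1}{33087}\right) = \left(- \frac{1}{78093}\right) \left(- \frac{1}{33087}\right) = \frac{1}{2583863091}$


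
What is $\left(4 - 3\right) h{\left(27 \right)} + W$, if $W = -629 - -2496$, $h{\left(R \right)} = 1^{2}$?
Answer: $1868$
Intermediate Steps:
$h{\left(R \right)} = 1$
$W = 1867$ ($W = -629 + 2496 = 1867$)
$\left(4 - 3\right) h{\left(27 \right)} + W = \left(4 - 3\right) 1 + 1867 = 1 \cdot 1 + 1867 = 1 + 1867 = 1868$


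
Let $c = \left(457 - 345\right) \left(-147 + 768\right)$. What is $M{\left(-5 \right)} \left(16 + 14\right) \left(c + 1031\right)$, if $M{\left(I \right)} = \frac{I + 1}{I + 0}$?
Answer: $1693992$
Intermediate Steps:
$M{\left(I \right)} = \frac{1 + I}{I}$
$c = 69552$ ($c = 112 \cdot 621 = 69552$)
$M{\left(-5 \right)} \left(16 + 14\right) \left(c + 1031\right) = \frac{1 - 5}{-5} \left(16 + 14\right) \left(69552 + 1031\right) = \left(- \frac{1}{5}\right) \left(-4\right) 30 \cdot 70583 = \frac{4}{5} \cdot 30 \cdot 70583 = 24 \cdot 70583 = 1693992$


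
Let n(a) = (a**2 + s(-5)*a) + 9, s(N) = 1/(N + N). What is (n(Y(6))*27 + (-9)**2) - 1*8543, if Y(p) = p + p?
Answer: -21817/5 ≈ -4363.4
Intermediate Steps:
s(N) = 1/(2*N)
Y(p) = 2*p
n(a) = 9 + a**2 - a/10 (n(a) = (a**2 + ((1/2)/(-5))*a) + 9 = (a**2 + ((1/2)*(-1/5))*a) + 9 = (a**2 - a/10) + 9 = 9 + a**2 - a/10)
(n(Y(6))*27 + (-9)**2) - 1*8543 = ((9 + (2*6)**2 - 6/5)*27 + (-9)**2) - 1*8543 = ((9 + 12**2 - 1/10*12)*27 + 81) - 8543 = ((9 + 144 - 6/5)*27 + 81) - 8543 = ((759/5)*27 + 81) - 8543 = (20493/5 + 81) - 8543 = 20898/5 - 8543 = -21817/5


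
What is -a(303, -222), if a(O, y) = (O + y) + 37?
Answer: -118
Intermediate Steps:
a(O, y) = 37 + O + y
-a(303, -222) = -(37 + 303 - 222) = -1*118 = -118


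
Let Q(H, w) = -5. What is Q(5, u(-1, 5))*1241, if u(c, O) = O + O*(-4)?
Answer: -6205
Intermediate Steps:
u(c, O) = -3*O (u(c, O) = O - 4*O = -3*O)
Q(5, u(-1, 5))*1241 = -5*1241 = -6205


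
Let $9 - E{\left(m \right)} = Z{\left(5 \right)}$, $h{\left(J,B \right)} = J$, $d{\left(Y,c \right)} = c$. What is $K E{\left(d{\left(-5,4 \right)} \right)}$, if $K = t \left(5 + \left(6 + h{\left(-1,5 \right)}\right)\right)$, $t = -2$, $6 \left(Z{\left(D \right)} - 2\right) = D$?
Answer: $- \frac{370}{3} \approx -123.33$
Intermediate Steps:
$Z{\left(D \right)} = 2 + \frac{D}{6}$
$E{\left(m \right)} = \frac{37}{6}$ ($E{\left(m \right)} = 9 - \left(2 + \frac{1}{6} \cdot 5\right) = 9 - \left(2 + \frac{5}{6}\right) = 9 - \frac{17}{6} = \frac{37}{6}$)
$K = -20$ ($K = - 2 \left(5 + \left(6 - 1\right)\right) = - 2 \left(5 + 5\right) = \left(-2\right) 10 = -20$)
$K E{\left(d{\left(-5,4 \right)} \right)} = \left(-20\right) \frac{37}{6} = - \frac{370}{3}$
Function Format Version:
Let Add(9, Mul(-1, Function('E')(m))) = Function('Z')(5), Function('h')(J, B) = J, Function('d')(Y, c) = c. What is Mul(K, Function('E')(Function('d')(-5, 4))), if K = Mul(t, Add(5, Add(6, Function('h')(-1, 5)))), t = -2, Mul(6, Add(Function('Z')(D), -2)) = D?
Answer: Rational(-370, 3) ≈ -123.33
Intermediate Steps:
Function('Z')(D) = Add(2, Mul(Rational(1, 6), D))
Function('E')(m) = Rational(37, 6) (Function('E')(m) = Add(9, Mul(-1, Add(2, Mul(Rational(1, 6), 5)))) = Add(9, Mul(-1, Add(2, Rational(5, 6)))) = Add(9, Mul(-1, Rational(17, 6))) = Add(9, Rational(-17, 6)) = Rational(37, 6))
K = -20 (K = Mul(-2, Add(5, Add(6, -1))) = Mul(-2, Add(5, 5)) = Mul(-2, 10) = -20)
Mul(K, Function('E')(Function('d')(-5, 4))) = Mul(-20, Rational(37, 6)) = Rational(-370, 3)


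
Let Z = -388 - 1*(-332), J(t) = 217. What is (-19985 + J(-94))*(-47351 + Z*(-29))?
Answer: 903931336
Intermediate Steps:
Z = -56 (Z = -388 + 332 = -56)
(-19985 + J(-94))*(-47351 + Z*(-29)) = (-19985 + 217)*(-47351 - 56*(-29)) = -19768*(-47351 + 1624) = -19768*(-45727) = 903931336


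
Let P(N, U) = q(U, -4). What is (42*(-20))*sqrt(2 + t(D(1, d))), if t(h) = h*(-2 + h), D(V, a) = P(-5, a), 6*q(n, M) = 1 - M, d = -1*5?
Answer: -140*sqrt(37) ≈ -851.59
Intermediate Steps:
d = -5
q(n, M) = 1/6 - M/6 (q(n, M) = (1 - M)/6 = 1/6 - M/6)
P(N, U) = 5/6 (P(N, U) = 1/6 - 1/6*(-4) = 1/6 + 2/3 = 5/6)
D(V, a) = 5/6
(42*(-20))*sqrt(2 + t(D(1, d))) = (42*(-20))*sqrt(2 + 5*(-2 + 5/6)/6) = -840*sqrt(2 + (5/6)*(-7/6)) = -840*sqrt(2 - 35/36) = -140*sqrt(37)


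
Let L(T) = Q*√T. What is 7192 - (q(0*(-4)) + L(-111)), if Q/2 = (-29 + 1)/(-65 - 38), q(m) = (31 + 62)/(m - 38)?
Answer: 273389/38 - 56*I*√111/103 ≈ 7194.4 - 5.7281*I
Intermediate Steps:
q(m) = 93/(-38 + m)
Q = 56/103 (Q = 2*((-29 + 1)/(-65 - 38)) = 2*(-28/(-103)) = 2*(-28*(-1/103)) = 2*(28/103) = 56/103 ≈ 0.54369)
L(T) = 56*√T/103
7192 - (q(0*(-4)) + L(-111)) = 7192 - (93/(-38 + 0*(-4)) + 56*√(-111)/103) = 7192 - (93/(-38 + 0) + 56*(I*√111)/103) = 7192 - (93/(-38) + 56*I*√111/103) = 7192 - (93*(-1/38) + 56*I*√111/103) = 7192 - (-93/38 + 56*I*√111/103) = 7192 + (93/38 - 56*I*√111/103) = 273389/38 - 56*I*√111/103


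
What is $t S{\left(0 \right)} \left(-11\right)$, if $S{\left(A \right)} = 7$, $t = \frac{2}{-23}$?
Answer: $\frac{154}{23} \approx 6.6956$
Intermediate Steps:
$t = - \frac{2}{23}$ ($t = 2 \left(- \frac{1}{23}\right) = - \frac{2}{23} \approx -0.086957$)
$t S{\left(0 \right)} \left(-11\right) = \left(- \frac{2}{23}\right) 7 \left(-11\right) = \left(- \frac{14}{23}\right) \left(-11\right) = \frac{154}{23}$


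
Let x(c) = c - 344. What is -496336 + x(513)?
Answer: -496167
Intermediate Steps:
x(c) = -344 + c
-496336 + x(513) = -496336 + (-344 + 513) = -496336 + 169 = -496167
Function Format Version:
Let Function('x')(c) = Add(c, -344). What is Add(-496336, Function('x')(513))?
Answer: -496167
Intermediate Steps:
Function('x')(c) = Add(-344, c)
Add(-496336, Function('x')(513)) = Add(-496336, Add(-344, 513)) = Add(-496336, 169) = -496167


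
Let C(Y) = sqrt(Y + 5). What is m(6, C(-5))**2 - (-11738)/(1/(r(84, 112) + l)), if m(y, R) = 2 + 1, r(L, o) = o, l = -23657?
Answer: -276371201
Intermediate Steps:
C(Y) = sqrt(5 + Y)
m(y, R) = 3
m(6, C(-5))**2 - (-11738)/(1/(r(84, 112) + l)) = 3**2 - (-11738)/(1/(112 - 23657)) = 9 - (-11738)/(1/(-23545)) = 9 - (-11738)/(-1/23545) = 9 - (-11738)*(-23545) = 9 - 1*276371210 = 9 - 276371210 = -276371201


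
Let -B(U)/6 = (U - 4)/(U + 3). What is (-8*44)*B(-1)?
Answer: -5280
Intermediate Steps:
B(U) = -6*(-4 + U)/(3 + U) (B(U) = -6*(U - 4)/(U + 3) = -6*(-4 + U)/(3 + U))
(-8*44)*B(-1) = (-8*44)*(6*(4 - 1*(-1))/(3 - 1)) = -2112*(4 + 1)/2 = -2112*5/2 = -352*15 = -5280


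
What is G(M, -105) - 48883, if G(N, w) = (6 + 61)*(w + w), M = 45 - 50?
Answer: -62953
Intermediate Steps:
M = -5
G(N, w) = 134*w (G(N, w) = 67*(2*w) = 134*w)
G(M, -105) - 48883 = 134*(-105) - 48883 = -14070 - 48883 = -62953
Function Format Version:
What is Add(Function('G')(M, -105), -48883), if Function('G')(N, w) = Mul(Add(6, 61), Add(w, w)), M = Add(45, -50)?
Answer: -62953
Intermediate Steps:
M = -5
Function('G')(N, w) = Mul(134, w) (Function('G')(N, w) = Mul(67, Mul(2, w)) = Mul(134, w))
Add(Function('G')(M, -105), -48883) = Add(Mul(134, -105), -48883) = Add(-14070, -48883) = -62953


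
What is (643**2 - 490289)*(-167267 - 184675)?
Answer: 27043223280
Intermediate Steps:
(643**2 - 490289)*(-167267 - 184675) = (413449 - 490289)*(-351942) = -76840*(-351942) = 27043223280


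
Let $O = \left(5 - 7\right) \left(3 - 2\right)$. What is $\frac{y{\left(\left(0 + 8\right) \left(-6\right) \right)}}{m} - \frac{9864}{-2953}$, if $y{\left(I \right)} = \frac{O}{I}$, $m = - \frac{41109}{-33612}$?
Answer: $\frac{819269705}{242789754} \approx 3.3744$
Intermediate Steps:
$O = -2$ ($O = - 2 \left(3 - 2\right) = \left(-2\right) 1 = -2$)
$m = \frac{13703}{11204}$ ($m = \left(-41109\right) \left(- \frac{1}{33612}\right) = \frac{13703}{11204} \approx 1.223$)
$y{\left(I \right)} = - \frac{2}{I}$
$\frac{y{\left(\left(0 + 8\right) \left(-6\right) \right)}}{m} - \frac{9864}{-2953} = \frac{\left(-2\right) \frac{1}{\left(0 + 8\right) \left(-6\right)}}{\frac{13703}{11204}} - \frac{9864}{-2953} = - \frac{2}{8 \left(-6\right)} \frac{11204}{13703} - - \frac{9864}{2953} = - \frac{2}{-48} \cdot \frac{11204}{13703} + \frac{9864}{2953} = \left(-2\right) \left(- \frac{1}{48}\right) \frac{11204}{13703} + \frac{9864}{2953} = \frac{1}{24} \cdot \frac{11204}{13703} + \frac{9864}{2953} = \frac{2801}{82218} + \frac{9864}{2953} = \frac{819269705}{242789754}$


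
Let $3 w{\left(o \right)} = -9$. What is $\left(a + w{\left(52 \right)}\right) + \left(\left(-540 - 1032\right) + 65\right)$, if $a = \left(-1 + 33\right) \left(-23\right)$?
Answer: $-2246$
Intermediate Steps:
$a = -736$ ($a = 32 \left(-23\right) = -736$)
$w{\left(o \right)} = -3$ ($w{\left(o \right)} = \frac{1}{3} \left(-9\right) = -3$)
$\left(a + w{\left(52 \right)}\right) + \left(\left(-540 - 1032\right) + 65\right) = \left(-736 - 3\right) + \left(\left(-540 - 1032\right) + 65\right) = -739 + \left(-1572 + 65\right) = -739 - 1507 = -2246$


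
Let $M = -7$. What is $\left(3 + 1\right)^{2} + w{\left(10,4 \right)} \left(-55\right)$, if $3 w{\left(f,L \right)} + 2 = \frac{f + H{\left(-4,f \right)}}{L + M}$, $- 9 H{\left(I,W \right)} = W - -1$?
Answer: $\frac{8611}{81} \approx 106.31$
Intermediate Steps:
$H{\left(I,W \right)} = - \frac{1}{9} - \frac{W}{9}$ ($H{\left(I,W \right)} = - \frac{W - -1}{9} = - \frac{W + 1}{9} = - \frac{1 + W}{9} = - \frac{1}{9} - \frac{W}{9}$)
$w{\left(f,L \right)} = - \frac{2}{3} + \frac{- \frac{1}{9} + \frac{8 f}{9}}{3 \left(-7 + L\right)}$ ($w{\left(f,L \right)} = - \frac{2}{3} + \frac{\left(f - \left(\frac{1}{9} + \frac{f}{9}\right)\right) \frac{1}{L - 7}}{3} = - \frac{2}{3} + \frac{\left(- \frac{1}{9} + \frac{8 f}{9}\right) \frac{1}{-7 + L}}{3} = - \frac{2}{3} + \frac{\frac{1}{-7 + L} \left(- \frac{1}{9} + \frac{8 f}{9}\right)}{3} = - \frac{2}{3} + \frac{- \frac{1}{9} + \frac{8 f}{9}}{3 \left(-7 + L\right)}$)
$\left(3 + 1\right)^{2} + w{\left(10,4 \right)} \left(-55\right) = \left(3 + 1\right)^{2} + \frac{125 - 72 + 8 \cdot 10}{27 \left(-7 + 4\right)} \left(-55\right) = 4^{2} + \frac{125 - 72 + 80}{27 \left(-3\right)} \left(-55\right) = 16 + \frac{1}{27} \left(- \frac{1}{3}\right) 133 \left(-55\right) = 16 - - \frac{7315}{81} = 16 + \frac{7315}{81} = \frac{8611}{81}$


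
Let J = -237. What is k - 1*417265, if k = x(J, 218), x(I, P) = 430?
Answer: -416835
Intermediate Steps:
k = 430
k - 1*417265 = 430 - 1*417265 = 430 - 417265 = -416835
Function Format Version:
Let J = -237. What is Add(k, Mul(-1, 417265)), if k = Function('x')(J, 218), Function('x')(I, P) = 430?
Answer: -416835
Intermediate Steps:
k = 430
Add(k, Mul(-1, 417265)) = Add(430, Mul(-1, 417265)) = Add(430, -417265) = -416835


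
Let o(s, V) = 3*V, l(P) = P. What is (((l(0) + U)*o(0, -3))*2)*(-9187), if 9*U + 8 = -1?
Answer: -165366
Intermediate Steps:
U = -1 (U = -8/9 + (⅑)*(-1) = -8/9 - ⅑ = -1)
(((l(0) + U)*o(0, -3))*2)*(-9187) = (((0 - 1)*(3*(-3)))*2)*(-9187) = (-1*(-9)*2)*(-9187) = (9*2)*(-9187) = 18*(-9187) = -165366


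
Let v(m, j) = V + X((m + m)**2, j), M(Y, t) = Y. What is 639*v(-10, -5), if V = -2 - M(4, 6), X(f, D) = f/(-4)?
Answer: -67734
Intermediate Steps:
X(f, D) = -f/4 (X(f, D) = f*(-1/4) = -f/4)
V = -6 (V = -2 - 1*4 = -2 - 4 = -6)
v(m, j) = -6 - m**2 (v(m, j) = -6 - (m + m)**2/4 = -6 - 4*m**2/4 = -6 - m**2)
639*v(-10, -5) = 639*(-6 - 1*(-10)**2) = 639*(-6 - 1*100) = 639*(-6 - 100) = 639*(-106) = -67734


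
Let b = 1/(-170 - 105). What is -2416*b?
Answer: 2416/275 ≈ 8.7855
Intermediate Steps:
b = -1/275 (b = 1/(-275) = -1/275 ≈ -0.0036364)
-2416*b = -2416*(-1/275) = 2416/275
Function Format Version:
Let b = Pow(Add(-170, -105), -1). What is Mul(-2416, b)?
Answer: Rational(2416, 275) ≈ 8.7855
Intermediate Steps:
b = Rational(-1, 275) (b = Pow(-275, -1) = Rational(-1, 275) ≈ -0.0036364)
Mul(-2416, b) = Mul(-2416, Rational(-1, 275)) = Rational(2416, 275)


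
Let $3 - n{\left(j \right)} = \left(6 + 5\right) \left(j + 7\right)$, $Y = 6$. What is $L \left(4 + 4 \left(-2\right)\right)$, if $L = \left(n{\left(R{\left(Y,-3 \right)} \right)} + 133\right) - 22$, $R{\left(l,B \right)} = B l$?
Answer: $-940$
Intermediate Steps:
$n{\left(j \right)} = -74 - 11 j$ ($n{\left(j \right)} = 3 - \left(6 + 5\right) \left(j + 7\right) = 3 - 11 \left(7 + j\right) = 3 - \left(77 + 11 j\right) = -74 - 11 j$)
$L = 235$ ($L = \left(\left(-74 - 11 \left(\left(-3\right) 6\right)\right) + 133\right) - 22 = \left(\left(-74 - -198\right) + 133\right) - 22 = \left(\left(-74 + 198\right) + 133\right) - 22 = \left(124 + 133\right) - 22 = 257 - 22 = 235$)
$L \left(4 + 4 \left(-2\right)\right) = 235 \left(4 + 4 \left(-2\right)\right) = 235 \left(4 - 8\right) = 235 \left(-4\right) = -940$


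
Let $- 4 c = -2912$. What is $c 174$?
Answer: $126672$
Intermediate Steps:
$c = 728$ ($c = \left(- \frac{1}{4}\right) \left(-2912\right) = 728$)
$c 174 = 728 \cdot 174 = 126672$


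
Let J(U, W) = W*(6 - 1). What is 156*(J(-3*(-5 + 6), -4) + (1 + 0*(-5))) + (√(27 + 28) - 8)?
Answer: -2972 + √55 ≈ -2964.6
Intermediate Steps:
J(U, W) = 5*W (J(U, W) = W*5 = 5*W)
156*(J(-3*(-5 + 6), -4) + (1 + 0*(-5))) + (√(27 + 28) - 8) = 156*(5*(-4) + (1 + 0*(-5))) + (√(27 + 28) - 8) = 156*(-20 + (1 + 0)) + (√55 - 8) = 156*(-20 + 1) + (-8 + √55) = 156*(-19) + (-8 + √55) = -2964 + (-8 + √55) = -2972 + √55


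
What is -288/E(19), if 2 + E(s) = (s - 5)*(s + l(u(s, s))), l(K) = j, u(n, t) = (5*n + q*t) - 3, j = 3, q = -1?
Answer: -16/17 ≈ -0.94118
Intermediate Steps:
u(n, t) = -3 - t + 5*n (u(n, t) = (5*n - t) - 3 = (-t + 5*n) - 3 = -3 - t + 5*n)
l(K) = 3
E(s) = -2 + (-5 + s)*(3 + s) (E(s) = -2 + (s - 5)*(s + 3) = -2 + (-5 + s)*(3 + s))
-288/E(19) = -288/(-17 + 19² - 2*19) = -288/(-17 + 361 - 38) = -288/306 = -288*1/306 = -16/17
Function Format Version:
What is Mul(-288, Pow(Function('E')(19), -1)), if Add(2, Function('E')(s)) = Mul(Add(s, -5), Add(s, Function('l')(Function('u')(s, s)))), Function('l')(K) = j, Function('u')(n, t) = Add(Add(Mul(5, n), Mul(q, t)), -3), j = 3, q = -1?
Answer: Rational(-16, 17) ≈ -0.94118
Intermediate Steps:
Function('u')(n, t) = Add(-3, Mul(-1, t), Mul(5, n)) (Function('u')(n, t) = Add(Add(Mul(5, n), Mul(-1, t)), -3) = Add(Add(Mul(-1, t), Mul(5, n)), -3) = Add(-3, Mul(-1, t), Mul(5, n)))
Function('l')(K) = 3
Function('E')(s) = Add(-2, Mul(Add(-5, s), Add(3, s))) (Function('E')(s) = Add(-2, Mul(Add(s, -5), Add(s, 3))) = Add(-2, Mul(Add(-5, s), Add(3, s))))
Mul(-288, Pow(Function('E')(19), -1)) = Mul(-288, Pow(Add(-17, Pow(19, 2), Mul(-2, 19)), -1)) = Mul(-288, Pow(Add(-17, 361, -38), -1)) = Mul(-288, Pow(306, -1)) = Mul(-288, Rational(1, 306)) = Rational(-16, 17)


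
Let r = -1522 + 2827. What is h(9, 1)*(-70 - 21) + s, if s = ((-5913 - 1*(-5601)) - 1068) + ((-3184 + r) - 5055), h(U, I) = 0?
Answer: -8314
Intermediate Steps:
r = 1305
s = -8314 (s = ((-5913 - 1*(-5601)) - 1068) + ((-3184 + 1305) - 5055) = ((-5913 + 5601) - 1068) + (-1879 - 5055) = (-312 - 1068) - 6934 = -1380 - 6934 = -8314)
h(9, 1)*(-70 - 21) + s = 0*(-70 - 21) - 8314 = 0*(-91) - 8314 = 0 - 8314 = -8314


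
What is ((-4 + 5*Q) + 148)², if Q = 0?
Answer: 20736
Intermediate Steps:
((-4 + 5*Q) + 148)² = ((-4 + 5*0) + 148)² = ((-4 + 0) + 148)² = (-4 + 148)² = 144² = 20736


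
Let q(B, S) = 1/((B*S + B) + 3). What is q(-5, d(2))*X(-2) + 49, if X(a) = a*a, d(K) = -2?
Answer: 99/2 ≈ 49.500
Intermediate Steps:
X(a) = a**2
q(B, S) = 1/(3 + B + B*S) (q(B, S) = 1/((B + B*S) + 3) = 1/(3 + B + B*S))
q(-5, d(2))*X(-2) + 49 = (-2)**2/(3 - 5 - 5*(-2)) + 49 = 4/(3 - 5 + 10) + 49 = 4/8 + 49 = (1/8)*4 + 49 = 1/2 + 49 = 99/2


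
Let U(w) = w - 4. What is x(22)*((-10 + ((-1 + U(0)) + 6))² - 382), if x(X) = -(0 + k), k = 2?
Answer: 602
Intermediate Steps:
U(w) = -4 + w
x(X) = -2 (x(X) = -(0 + 2) = -1*2 = -2)
x(22)*((-10 + ((-1 + U(0)) + 6))² - 382) = -2*((-10 + ((-1 + (-4 + 0)) + 6))² - 382) = -2*((-10 + ((-1 - 4) + 6))² - 382) = -2*((-10 + (-5 + 6))² - 382) = -2*((-10 + 1)² - 382) = -2*((-9)² - 382) = -2*(81 - 382) = -2*(-301) = 602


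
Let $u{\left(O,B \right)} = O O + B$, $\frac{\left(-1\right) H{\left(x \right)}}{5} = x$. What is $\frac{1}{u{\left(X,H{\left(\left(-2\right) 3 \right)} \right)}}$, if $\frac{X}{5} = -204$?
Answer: $\frac{1}{1040430} \approx 9.6114 \cdot 10^{-7}$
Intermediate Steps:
$H{\left(x \right)} = - 5 x$
$X = -1020$ ($X = 5 \left(-204\right) = -1020$)
$u{\left(O,B \right)} = B + O^{2}$ ($u{\left(O,B \right)} = O^{2} + B = B + O^{2}$)
$\frac{1}{u{\left(X,H{\left(\left(-2\right) 3 \right)} \right)}} = \frac{1}{- 5 \left(\left(-2\right) 3\right) + \left(-1020\right)^{2}} = \frac{1}{\left(-5\right) \left(-6\right) + 1040400} = \frac{1}{30 + 1040400} = \frac{1}{1040430}$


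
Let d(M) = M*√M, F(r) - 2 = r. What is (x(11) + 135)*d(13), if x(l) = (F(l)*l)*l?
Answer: 22204*√13 ≈ 80058.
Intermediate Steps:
F(r) = 2 + r
x(l) = l²*(2 + l) (x(l) = ((2 + l)*l)*l = (l*(2 + l))*l = l²*(2 + l))
d(M) = M^(3/2)
(x(11) + 135)*d(13) = (11²*(2 + 11) + 135)*13^(3/2) = (121*13 + 135)*(13*√13) = (1573 + 135)*(13*√13) = 1708*(13*√13) = 22204*√13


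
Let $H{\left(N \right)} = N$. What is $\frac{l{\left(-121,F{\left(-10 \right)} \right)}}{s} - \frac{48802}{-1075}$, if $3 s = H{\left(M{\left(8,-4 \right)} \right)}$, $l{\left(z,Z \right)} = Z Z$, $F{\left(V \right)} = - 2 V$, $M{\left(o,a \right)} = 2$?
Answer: $\frac{693802}{1075} \approx 645.4$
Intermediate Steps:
$l{\left(z,Z \right)} = Z^{2}$
$s = \frac{2}{3}$ ($s = \frac{1}{3} \cdot 2 = \frac{2}{3} \approx 0.66667$)
$\frac{l{\left(-121,F{\left(-10 \right)} \right)}}{s} - \frac{48802}{-1075} = \frac{\left(\left(-2\right) \left(-10\right)\right)^{2}}{\frac{2}{3}} - \frac{48802}{-1075} = 20^{2} \cdot \frac{3}{2} - - \frac{48802}{1075} = 400 \cdot \frac{3}{2} + \frac{48802}{1075} = 600 + \frac{48802}{1075} = \frac{693802}{1075}$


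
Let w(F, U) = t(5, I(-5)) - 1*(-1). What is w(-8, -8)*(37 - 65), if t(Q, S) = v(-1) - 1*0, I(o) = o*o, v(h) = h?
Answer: 0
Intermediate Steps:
I(o) = o²
t(Q, S) = -1 (t(Q, S) = -1 - 1*0 = -1 + 0 = -1)
w(F, U) = 0 (w(F, U) = -1 - 1*(-1) = -1 + 1 = 0)
w(-8, -8)*(37 - 65) = 0*(37 - 65) = 0*(-28) = 0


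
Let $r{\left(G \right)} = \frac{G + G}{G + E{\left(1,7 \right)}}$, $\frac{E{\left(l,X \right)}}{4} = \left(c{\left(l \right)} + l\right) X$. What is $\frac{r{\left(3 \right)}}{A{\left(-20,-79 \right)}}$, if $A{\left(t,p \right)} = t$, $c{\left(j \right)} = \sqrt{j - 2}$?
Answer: $- \frac{93}{17450} + \frac{42 i}{8725} \approx -0.0053295 + 0.0048138 i$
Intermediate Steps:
$c{\left(j \right)} = \sqrt{-2 + j}$
$E{\left(l,X \right)} = 4 X \left(l + \sqrt{-2 + l}\right)$ ($E{\left(l,X \right)} = 4 \left(\sqrt{-2 + l} + l\right) X = 4 \left(l + \sqrt{-2 + l}\right) X = 4 X \left(l + \sqrt{-2 + l}\right)$)
$r{\left(G \right)} = \frac{2 G}{28 + G + 28 i}$ ($r{\left(G \right)} = \frac{G + G}{G + 4 \cdot 7 \left(1 + \sqrt{-2 + 1}\right)} = \frac{2 G}{G + 4 \cdot 7 \left(1 + \sqrt{-1}\right)} = \frac{2 G}{G + 4 \cdot 7 \left(1 + i\right)} = \frac{2 G}{G + \left(28 + 28 i\right)} = \frac{2 G}{28 + G + 28 i}$)
$\frac{r{\left(3 \right)}}{A{\left(-20,-79 \right)}} = \frac{2 \cdot 3 \frac{1}{28 + 3 + 28 i}}{-20} = 2 \cdot 3 \frac{1}{31 + 28 i} \left(- \frac{1}{20}\right) = 2 \cdot 3 \frac{31 - 28 i}{1745} \left(- \frac{1}{20}\right) = \left(\frac{186}{1745} - \frac{168 i}{1745}\right) \left(- \frac{1}{20}\right) = - \frac{93}{17450} + \frac{42 i}{8725}$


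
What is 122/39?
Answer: 122/39 ≈ 3.1282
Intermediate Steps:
122/39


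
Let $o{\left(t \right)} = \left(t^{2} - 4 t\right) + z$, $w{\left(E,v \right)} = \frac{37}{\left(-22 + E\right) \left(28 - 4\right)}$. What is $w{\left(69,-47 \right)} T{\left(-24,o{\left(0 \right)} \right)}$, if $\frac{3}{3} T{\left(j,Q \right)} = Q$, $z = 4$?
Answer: $\frac{37}{282} \approx 0.13121$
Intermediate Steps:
$w{\left(E,v \right)} = \frac{37}{-528 + 24 E}$ ($w{\left(E,v \right)} = \frac{37}{\left(-22 + E\right) 24} = \frac{37}{-528 + 24 E}$)
$o{\left(t \right)} = 4 + t^{2} - 4 t$ ($o{\left(t \right)} = \left(t^{2} - 4 t\right) + 4 = 4 + t^{2} - 4 t$)
$T{\left(j,Q \right)} = Q$
$w{\left(69,-47 \right)} T{\left(-24,o{\left(0 \right)} \right)} = \frac{37}{24 \left(-22 + 69\right)} \left(4 + 0^{2} - 0\right) = \frac{37}{24 \cdot 47} \left(4 + 0 + 0\right) = \frac{37}{24} \cdot \frac{1}{47} \cdot 4 = \frac{37}{1128} \cdot 4 = \frac{37}{282}$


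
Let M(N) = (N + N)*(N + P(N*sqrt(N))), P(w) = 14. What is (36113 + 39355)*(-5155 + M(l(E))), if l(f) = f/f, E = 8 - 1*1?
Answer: -386773500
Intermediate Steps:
E = 7 (E = 8 - 1 = 7)
l(f) = 1
M(N) = 2*N*(14 + N) (M(N) = (N + N)*(N + 14) = (2*N)*(14 + N) = 2*N*(14 + N))
(36113 + 39355)*(-5155 + M(l(E))) = (36113 + 39355)*(-5155 + 2*1*(14 + 1)) = 75468*(-5155 + 2*1*15) = 75468*(-5155 + 30) = 75468*(-5125) = -386773500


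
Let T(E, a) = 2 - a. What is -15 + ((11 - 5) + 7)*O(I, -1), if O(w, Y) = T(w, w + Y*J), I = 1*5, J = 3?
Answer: -15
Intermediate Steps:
I = 5
O(w, Y) = 2 - w - 3*Y (O(w, Y) = 2 - (w + Y*3) = 2 - (w + 3*Y) = 2 + (-w - 3*Y) = 2 - w - 3*Y)
-15 + ((11 - 5) + 7)*O(I, -1) = -15 + ((11 - 5) + 7)*(2 - 1*5 - 3*(-1)) = -15 + (6 + 7)*(2 - 5 + 3) = -15 + 13*0 = -15 + 0 = -15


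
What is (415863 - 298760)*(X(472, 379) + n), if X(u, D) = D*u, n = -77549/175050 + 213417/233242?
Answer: 213825381803951965894/10207253025 ≈ 2.0948e+10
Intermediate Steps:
n = 4817740498/10207253025 (n = -77549*1/175050 + 213417*(1/233242) = -77549/175050 + 213417/233242 = 4817740498/10207253025 ≈ 0.47199)
(415863 - 298760)*(X(472, 379) + n) = (415863 - 298760)*(379*472 + 4817740498/10207253025) = 117103*(178888 + 4817740498/10207253025) = 117103*(1825959896876698/10207253025) = 213825381803951965894/10207253025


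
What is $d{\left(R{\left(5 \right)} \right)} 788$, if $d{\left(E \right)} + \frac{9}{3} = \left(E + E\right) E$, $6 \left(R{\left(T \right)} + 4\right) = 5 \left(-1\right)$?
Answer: $\frac{310078}{9} \approx 34453.0$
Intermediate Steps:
$R{\left(T \right)} = - \frac{29}{6}$ ($R{\left(T \right)} = -4 + \frac{5 \left(-1\right)}{6} = -4 + \frac{1}{6} \left(-5\right) = -4 - \frac{5}{6} = - \frac{29}{6}$)
$d{\left(E \right)} = -3 + 2 E^{2}$ ($d{\left(E \right)} = -3 + \left(E + E\right) E = -3 + 2 E E = -3 + 2 E^{2}$)
$d{\left(R{\left(5 \right)} \right)} 788 = \left(-3 + 2 \left(- \frac{29}{6}\right)^{2}\right) 788 = \left(-3 + 2 \cdot \frac{841}{36}\right) 788 = \left(-3 + \frac{841}{18}\right) 788 = \frac{787}{18} \cdot 788 = \frac{310078}{9}$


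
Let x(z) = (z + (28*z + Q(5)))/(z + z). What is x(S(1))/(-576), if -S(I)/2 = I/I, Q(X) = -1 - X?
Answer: -1/36 ≈ -0.027778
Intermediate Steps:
S(I) = -2 (S(I) = -2*I/I = -2*1 = -2)
x(z) = (-6 + 29*z)/(2*z) (x(z) = (z + (28*z + (-1 - 1*5)))/(z + z) = (z + (28*z + (-1 - 5)))/((2*z)) = (z + (28*z - 6))*(1/(2*z)) = (z + (-6 + 28*z))*(1/(2*z)) = (-6 + 29*z)*(1/(2*z)) = (-6 + 29*z)/(2*z))
x(S(1))/(-576) = (29/2 - 3/(-2))/(-576) = (29/2 - 3*(-½))*(-1/576) = (29/2 + 3/2)*(-1/576) = 16*(-1/576) = -1/36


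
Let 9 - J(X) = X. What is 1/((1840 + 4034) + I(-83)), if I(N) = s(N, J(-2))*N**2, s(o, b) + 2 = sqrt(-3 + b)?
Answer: 988/39649169 + 6889*sqrt(2)/158596676 ≈ 8.6348e-5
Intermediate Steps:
J(X) = 9 - X
s(o, b) = -2 + sqrt(-3 + b)
I(N) = N**2*(-2 + 2*sqrt(2)) (I(N) = (-2 + sqrt(-3 + (9 - 1*(-2))))*N**2 = (-2 + sqrt(-3 + (9 + 2)))*N**2 = (-2 + sqrt(-3 + 11))*N**2 = (-2 + sqrt(8))*N**2 = (-2 + 2*sqrt(2))*N**2 = N**2*(-2 + 2*sqrt(2)))
1/((1840 + 4034) + I(-83)) = 1/((1840 + 4034) + 2*(-83)**2*(-1 + sqrt(2))) = 1/(5874 + 2*6889*(-1 + sqrt(2))) = 1/(5874 + (-13778 + 13778*sqrt(2))) = 1/(-7904 + 13778*sqrt(2))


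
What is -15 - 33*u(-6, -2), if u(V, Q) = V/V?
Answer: -48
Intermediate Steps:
u(V, Q) = 1
-15 - 33*u(-6, -2) = -15 - 33*1 = -15 - 33 = -48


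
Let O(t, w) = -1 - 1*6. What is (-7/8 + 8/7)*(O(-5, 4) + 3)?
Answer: -15/14 ≈ -1.0714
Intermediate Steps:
O(t, w) = -7 (O(t, w) = -1 - 6 = -7)
(-7/8 + 8/7)*(O(-5, 4) + 3) = (-7/8 + 8/7)*(-7 + 3) = (-7*1/8 + 8*(1/7))*(-4) = (-7/8 + 8/7)*(-4) = (15/56)*(-4) = -15/14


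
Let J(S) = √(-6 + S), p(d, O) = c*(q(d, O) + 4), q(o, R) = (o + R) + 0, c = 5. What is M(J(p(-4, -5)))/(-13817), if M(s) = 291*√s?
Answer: -291*(-31)^(¼)/13817 ≈ -0.03514 - 0.03514*I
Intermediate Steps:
q(o, R) = R + o (q(o, R) = (R + o) + 0 = R + o)
p(d, O) = 20 + 5*O + 5*d (p(d, O) = 5*((O + d) + 4) = 5*(4 + O + d) = 20 + 5*O + 5*d)
M(J(p(-4, -5)))/(-13817) = (291*√(√(-6 + (20 + 5*(-5) + 5*(-4)))))/(-13817) = (291*√(√(-6 + (20 - 25 - 20))))*(-1/13817) = (291*√(√(-6 - 25)))*(-1/13817) = (291*√(√(-31)))*(-1/13817) = (291*√(I*√31))*(-1/13817) = (291*(31^(¼)*√I))*(-1/13817) = (291*31^(¼)*√I)*(-1/13817) = -291*31^(¼)*√I/13817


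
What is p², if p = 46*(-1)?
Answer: 2116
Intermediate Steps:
p = -46
p² = (-46)² = 2116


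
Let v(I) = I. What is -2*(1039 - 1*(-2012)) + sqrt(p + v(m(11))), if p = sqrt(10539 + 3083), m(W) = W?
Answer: -6102 + sqrt(11 + 7*sqrt(278)) ≈ -6090.7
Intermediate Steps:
p = 7*sqrt(278) (p = sqrt(13622) = 7*sqrt(278) ≈ 116.71)
-2*(1039 - 1*(-2012)) + sqrt(p + v(m(11))) = -2*(1039 - 1*(-2012)) + sqrt(7*sqrt(278) + 11) = -2*(1039 + 2012) + sqrt(11 + 7*sqrt(278)) = -2*3051 + sqrt(11 + 7*sqrt(278)) = -6102 + sqrt(11 + 7*sqrt(278))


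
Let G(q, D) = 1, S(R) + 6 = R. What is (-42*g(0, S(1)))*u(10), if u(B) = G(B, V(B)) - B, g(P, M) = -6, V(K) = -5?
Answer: -2268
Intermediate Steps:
S(R) = -6 + R
u(B) = 1 - B
(-42*g(0, S(1)))*u(10) = (-42*(-6))*(1 - 1*10) = 252*(1 - 10) = 252*(-9) = -2268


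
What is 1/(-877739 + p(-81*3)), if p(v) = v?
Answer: -1/877982 ≈ -1.1390e-6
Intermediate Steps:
1/(-877739 + p(-81*3)) = 1/(-877739 - 81*3) = 1/(-877739 - 243) = 1/(-877982) = -1/877982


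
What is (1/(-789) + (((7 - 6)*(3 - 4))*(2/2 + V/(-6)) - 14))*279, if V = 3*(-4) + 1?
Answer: -2470545/526 ≈ -4696.9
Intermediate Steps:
V = -11 (V = -12 + 1 = -11)
(1/(-789) + (((7 - 6)*(3 - 4))*(2/2 + V/(-6)) - 14))*279 = (1/(-789) + (((7 - 6)*(3 - 4))*(2/2 - 11/(-6)) - 14))*279 = (-1/789 + ((1*(-1))*(2*(1/2) - 11*(-1/6)) - 14))*279 = (-1/789 + (-(1 + 11/6) - 14))*279 = (-1/789 + (-1*17/6 - 14))*279 = (-1/789 + (-17/6 - 14))*279 = (-1/789 - 101/6)*279 = -8855/526*279 = -2470545/526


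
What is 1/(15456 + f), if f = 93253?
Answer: 1/108709 ≈ 9.1989e-6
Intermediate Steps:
1/(15456 + f) = 1/(15456 + 93253) = 1/108709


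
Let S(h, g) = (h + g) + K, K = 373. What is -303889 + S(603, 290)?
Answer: -302623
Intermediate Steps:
S(h, g) = 373 + g + h (S(h, g) = (h + g) + 373 = (g + h) + 373 = 373 + g + h)
-303889 + S(603, 290) = -303889 + (373 + 290 + 603) = -303889 + 1266 = -302623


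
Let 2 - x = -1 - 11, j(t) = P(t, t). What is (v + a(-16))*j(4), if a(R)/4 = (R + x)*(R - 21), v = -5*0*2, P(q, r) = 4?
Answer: 1184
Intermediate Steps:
j(t) = 4
x = 14 (x = 2 - (-1 - 11) = 2 - 1*(-12) = 2 + 12 = 14)
v = 0 (v = 0*2 = 0)
a(R) = 4*(-21 + R)*(14 + R) (a(R) = 4*((R + 14)*(R - 21)) = 4*((14 + R)*(-21 + R)) = 4*((-21 + R)*(14 + R)) = 4*(-21 + R)*(14 + R))
(v + a(-16))*j(4) = (0 + (-1176 - 28*(-16) + 4*(-16)²))*4 = (0 + (-1176 + 448 + 4*256))*4 = (0 + (-1176 + 448 + 1024))*4 = (0 + 296)*4 = 296*4 = 1184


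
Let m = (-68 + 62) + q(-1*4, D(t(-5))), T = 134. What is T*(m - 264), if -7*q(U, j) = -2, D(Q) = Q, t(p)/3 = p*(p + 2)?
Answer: -252992/7 ≈ -36142.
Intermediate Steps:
t(p) = 3*p*(2 + p) (t(p) = 3*(p*(p + 2)) = 3*(p*(2 + p)) = 3*p*(2 + p))
q(U, j) = 2/7 (q(U, j) = -1/7*(-2) = 2/7)
m = -40/7 (m = (-68 + 62) + 2/7 = -6 + 2/7 = -40/7 ≈ -5.7143)
T*(m - 264) = 134*(-40/7 - 264) = 134*(-1888/7) = -252992/7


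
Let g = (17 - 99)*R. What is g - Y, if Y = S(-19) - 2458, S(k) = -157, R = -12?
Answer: 3599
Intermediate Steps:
Y = -2615 (Y = -157 - 2458 = -2615)
g = 984 (g = (17 - 99)*(-12) = -82*(-12) = 984)
g - Y = 984 - 1*(-2615) = 984 + 2615 = 3599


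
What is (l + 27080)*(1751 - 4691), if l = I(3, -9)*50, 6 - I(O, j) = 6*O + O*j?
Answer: -81820200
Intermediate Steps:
I(O, j) = 6 - 6*O - O*j (I(O, j) = 6 - (6*O + O*j) = 6 + (-6*O - O*j) = 6 - 6*O - O*j)
l = 750 (l = (6 - 6*3 - 1*3*(-9))*50 = (6 - 18 + 27)*50 = 15*50 = 750)
(l + 27080)*(1751 - 4691) = (750 + 27080)*(1751 - 4691) = 27830*(-2940) = -81820200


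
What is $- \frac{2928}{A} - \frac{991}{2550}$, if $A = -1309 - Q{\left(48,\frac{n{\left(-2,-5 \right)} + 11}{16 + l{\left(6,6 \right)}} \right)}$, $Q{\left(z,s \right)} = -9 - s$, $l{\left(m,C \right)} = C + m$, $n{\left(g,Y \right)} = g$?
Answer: $\frac{172995719}{92797050} \approx 1.8642$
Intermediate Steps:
$A = - \frac{36391}{28}$ ($A = -1309 - \left(-9 - \frac{-2 + 11}{16 + \left(6 + 6\right)}\right) = -1309 - \left(-9 - \frac{9}{16 + 12}\right) = -1309 - \left(-9 - \frac{9}{28}\right) = -1309 - - \frac{261}{28} = -1309 + \frac{261}{28} = - \frac{36391}{28} \approx -1299.7$)
$- \frac{2928}{A} - \frac{991}{2550} = - \frac{2928}{- \frac{36391}{28}} - \frac{991}{2550} = \left(-2928\right) \left(- \frac{28}{36391}\right) - \frac{991}{2550} = \frac{81984}{36391} - \frac{991}{2550} = \frac{172995719}{92797050}$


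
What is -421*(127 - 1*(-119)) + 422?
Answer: -103144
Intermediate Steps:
-421*(127 - 1*(-119)) + 422 = -421*(127 + 119) + 422 = -421*246 + 422 = -103566 + 422 = -103144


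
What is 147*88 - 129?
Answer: 12807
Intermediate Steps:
147*88 - 129 = 12936 - 129 = 12807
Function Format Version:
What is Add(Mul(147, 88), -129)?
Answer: 12807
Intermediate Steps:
Add(Mul(147, 88), -129) = Add(12936, -129) = 12807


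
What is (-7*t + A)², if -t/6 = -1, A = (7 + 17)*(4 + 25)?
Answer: 427716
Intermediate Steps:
A = 696 (A = 24*29 = 696)
t = 6 (t = -6*(-1) = 6)
(-7*t + A)² = (-7*6 + 696)² = (-42 + 696)² = 654² = 427716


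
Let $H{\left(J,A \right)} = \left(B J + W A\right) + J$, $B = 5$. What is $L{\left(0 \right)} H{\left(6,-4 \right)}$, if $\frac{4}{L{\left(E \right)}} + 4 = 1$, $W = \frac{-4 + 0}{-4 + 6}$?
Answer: $- \frac{176}{3} \approx -58.667$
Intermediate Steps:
$W = -2$ ($W = - \frac{4}{2} = \left(-4\right) \frac{1}{2} = -2$)
$L{\left(E \right)} = - \frac{4}{3}$ ($L{\left(E \right)} = \frac{4}{-4 + 1} = \frac{4}{-3} = 4 \left(- \frac{1}{3}\right) = - \frac{4}{3}$)
$H{\left(J,A \right)} = - 2 A + 6 J$ ($H{\left(J,A \right)} = \left(5 J - 2 A\right) + J = \left(- 2 A + 5 J\right) + J = - 2 A + 6 J$)
$L{\left(0 \right)} H{\left(6,-4 \right)} = - \frac{4 \left(\left(-2\right) \left(-4\right) + 6 \cdot 6\right)}{3} = - \frac{4 \left(8 + 36\right)}{3} = \left(- \frac{4}{3}\right) 44 = - \frac{176}{3}$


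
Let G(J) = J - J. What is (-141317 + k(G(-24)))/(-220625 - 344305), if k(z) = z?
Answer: 141317/564930 ≈ 0.25015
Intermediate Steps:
G(J) = 0
(-141317 + k(G(-24)))/(-220625 - 344305) = (-141317 + 0)/(-220625 - 344305) = -141317/(-564930) = -141317*(-1/564930) = 141317/564930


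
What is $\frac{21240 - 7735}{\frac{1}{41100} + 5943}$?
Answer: $\frac{555055500}{244257301} \approx 2.2724$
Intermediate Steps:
$\frac{21240 - 7735}{\frac{1}{41100} + 5943} = \frac{13505}{\frac{1}{41100} + 5943} = \frac{13505}{\frac{244257301}{41100}} = 13505 \cdot \frac{41100}{244257301} = \frac{555055500}{244257301}$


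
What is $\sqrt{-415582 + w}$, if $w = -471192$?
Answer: $i \sqrt{886774} \approx 941.69 i$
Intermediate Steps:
$\sqrt{-415582 + w} = \sqrt{-415582 - 471192} = \sqrt{-886774} = i \sqrt{886774}$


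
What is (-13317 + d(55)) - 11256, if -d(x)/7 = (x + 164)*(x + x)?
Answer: -193203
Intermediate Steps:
d(x) = -14*x*(164 + x) (d(x) = -7*(x + 164)*(x + x) = -7*(164 + x)*2*x = -14*x*(164 + x))
(-13317 + d(55)) - 11256 = (-13317 - 14*55*(164 + 55)) - 11256 = (-13317 - 14*55*219) - 11256 = (-13317 - 168630) - 11256 = -181947 - 11256 = -193203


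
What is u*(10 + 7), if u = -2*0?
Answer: 0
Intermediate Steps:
u = 0
u*(10 + 7) = 0*(10 + 7) = 0*17 = 0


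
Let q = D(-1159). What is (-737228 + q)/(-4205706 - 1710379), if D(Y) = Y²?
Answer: -86579/845155 ≈ -0.10244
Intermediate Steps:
q = 1343281 (q = (-1159)² = 1343281)
(-737228 + q)/(-4205706 - 1710379) = (-737228 + 1343281)/(-4205706 - 1710379) = 606053/(-5916085) = 606053*(-1/5916085) = -86579/845155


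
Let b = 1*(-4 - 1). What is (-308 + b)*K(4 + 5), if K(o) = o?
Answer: -2817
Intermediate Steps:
b = -5 (b = 1*(-5) = -5)
(-308 + b)*K(4 + 5) = (-308 - 5)*(4 + 5) = -313*9 = -2817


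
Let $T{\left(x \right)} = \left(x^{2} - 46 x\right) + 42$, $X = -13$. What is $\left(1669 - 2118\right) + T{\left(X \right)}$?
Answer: $360$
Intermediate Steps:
$T{\left(x \right)} = 42 + x^{2} - 46 x$
$\left(1669 - 2118\right) + T{\left(X \right)} = \left(1669 - 2118\right) + \left(42 + \left(-13\right)^{2} - -598\right) = -449 + \left(42 + 169 + 598\right) = -449 + 809 = 360$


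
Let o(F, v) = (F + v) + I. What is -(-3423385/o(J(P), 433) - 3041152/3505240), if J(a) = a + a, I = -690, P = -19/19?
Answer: -214267828197/16211735 ≈ -13217.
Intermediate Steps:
P = -1 (P = -19*1/19 = -1)
J(a) = 2*a
o(F, v) = -690 + F + v (o(F, v) = (F + v) - 690 = -690 + F + v)
-(-3423385/o(J(P), 433) - 3041152/3505240) = -(-3423385/(-690 + 2*(-1) + 433) - 3041152/3505240) = -(-3423385/(-690 - 2 + 433) - 3041152*1/3505240) = -(-3423385/(-259) - 380144/438155) = -(-3423385*(-1/259) - 380144/438155) = -(489055/37 - 380144/438155) = -1*214267828197/16211735 = -214267828197/16211735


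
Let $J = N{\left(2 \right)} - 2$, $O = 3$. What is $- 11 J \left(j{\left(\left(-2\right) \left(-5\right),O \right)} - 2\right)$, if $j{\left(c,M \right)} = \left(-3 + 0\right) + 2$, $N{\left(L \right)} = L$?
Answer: $0$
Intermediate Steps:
$J = 0$ ($J = 2 - 2 = 0$)
$j{\left(c,M \right)} = -1$ ($j{\left(c,M \right)} = -3 + 2 = -1$)
$- 11 J \left(j{\left(\left(-2\right) \left(-5\right),O \right)} - 2\right) = - 11 \cdot 0 \left(-1 - 2\right) = - 11 \cdot 0 \left(-3\right) = \left(-11\right) 0 = 0$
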